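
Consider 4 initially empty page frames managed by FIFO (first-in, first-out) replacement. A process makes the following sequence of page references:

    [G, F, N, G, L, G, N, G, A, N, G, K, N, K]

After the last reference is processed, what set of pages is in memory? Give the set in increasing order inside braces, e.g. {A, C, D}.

G: miss, frames [G]
F: miss, frames [G, F]
N: miss, frames [G, F, N]
G: hit
L: miss, frames [G, F, N, L]
G: hit
N: hit
G: hit
A: miss, evict G, frames [F, N, L, A]
N: hit
G: miss, evict F, frames [N, L, A, G]
K: miss, evict N, frames [L, A, G, K]
N: miss, evict L, frames [A, G, K, N]
K: hit

{A, G, K, N}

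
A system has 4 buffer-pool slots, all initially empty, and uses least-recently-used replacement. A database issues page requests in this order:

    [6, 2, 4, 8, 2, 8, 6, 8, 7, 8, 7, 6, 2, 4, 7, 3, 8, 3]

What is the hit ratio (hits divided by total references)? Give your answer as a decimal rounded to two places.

0.56

6 -> miss, frames [6]
2 -> miss, frames [6, 2]
4 -> miss, frames [6, 2, 4]
8 -> miss, frames [6, 2, 4, 8]
2 -> hit
8 -> hit
6 -> hit
8 -> hit
7 -> miss, evict 4, frames [2, 6, 8, 7]
8 -> hit
7 -> hit
6 -> hit
2 -> hit
4 -> miss, evict 8, frames [7, 6, 2, 4]
7 -> hit
3 -> miss, evict 6, frames [2, 4, 7, 3]
8 -> miss, evict 2, frames [4, 7, 3, 8]
3 -> hit
Hits: 10 of 18 references → 10/18 = 0.5556.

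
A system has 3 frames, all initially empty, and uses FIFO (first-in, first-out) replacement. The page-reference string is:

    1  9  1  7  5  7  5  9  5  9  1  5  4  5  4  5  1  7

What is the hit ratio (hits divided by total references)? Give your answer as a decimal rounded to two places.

0.61

1 -> fault, frames {1}
9 -> fault, frames {1,9}
1 -> hit
7 -> fault, frames {1,9,7}
5 -> fault, evict 1, frames {9,7,5}
7 -> hit
5 -> hit
9 -> hit
5 -> hit
9 -> hit
1 -> fault, evict 9, frames {7,5,1}
5 -> hit
4 -> fault, evict 7, frames {5,1,4}
5 -> hit
4 -> hit
5 -> hit
1 -> hit
7 -> fault, evict 5, frames {1,4,7}
Hits: 11 of 18 references → 11/18 = 0.6111.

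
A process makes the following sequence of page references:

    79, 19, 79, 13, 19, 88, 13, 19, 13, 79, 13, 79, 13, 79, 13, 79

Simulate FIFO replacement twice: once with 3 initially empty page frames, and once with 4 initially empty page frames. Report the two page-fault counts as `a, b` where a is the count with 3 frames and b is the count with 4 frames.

5, 4

3 frames: F F . F . F . . . F . . . . . . → 5 faults.
4 frames: F F . F . F . . . . . . . . . . → 4 faults.
4 < 5: adding a frame reduced faults, as is typical.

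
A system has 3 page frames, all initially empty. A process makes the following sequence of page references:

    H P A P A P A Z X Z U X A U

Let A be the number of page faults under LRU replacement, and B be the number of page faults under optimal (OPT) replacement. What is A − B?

1

Under LRU: F F F . . . . F F . F . F . → 7 faults.
Under OPT: F F F . . . . F F . F . . . → 6 faults.
A − B = 7 − 6 = 1.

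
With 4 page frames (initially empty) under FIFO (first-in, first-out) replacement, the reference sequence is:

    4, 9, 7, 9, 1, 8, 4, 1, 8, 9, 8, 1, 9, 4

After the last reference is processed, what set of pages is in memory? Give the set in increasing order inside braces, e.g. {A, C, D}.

{1, 4, 8, 9}

4: fault, frames (4)
9: fault, frames (4 9)
7: fault, frames (4 9 7)
9: hit
1: fault, frames (4 9 7 1)
8: fault, evict 4, frames (9 7 1 8)
4: fault, evict 9, frames (7 1 8 4)
1: hit
8: hit
9: fault, evict 7, frames (1 8 4 9)
8: hit
1: hit
9: hit
4: hit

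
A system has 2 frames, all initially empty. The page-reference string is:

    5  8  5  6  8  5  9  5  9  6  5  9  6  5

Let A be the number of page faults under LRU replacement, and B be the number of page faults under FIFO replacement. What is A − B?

1

Under LRU: F F . F F F F . . F F F F F → 11 faults.
Under FIFO: F F . F . F F . . F F F F F → 10 faults.
A − B = 11 − 10 = 1.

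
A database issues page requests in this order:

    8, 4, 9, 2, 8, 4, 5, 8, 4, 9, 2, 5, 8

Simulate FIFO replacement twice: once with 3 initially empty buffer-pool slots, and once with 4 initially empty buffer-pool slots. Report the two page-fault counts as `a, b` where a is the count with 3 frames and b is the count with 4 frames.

10, 11

3 frames: F F F F F F F . . F F . F → 10 faults.
4 frames: F F F F . . F F F F F F F → 11 faults.
11 > 10: adding a frame increased faults — Belady's anomaly.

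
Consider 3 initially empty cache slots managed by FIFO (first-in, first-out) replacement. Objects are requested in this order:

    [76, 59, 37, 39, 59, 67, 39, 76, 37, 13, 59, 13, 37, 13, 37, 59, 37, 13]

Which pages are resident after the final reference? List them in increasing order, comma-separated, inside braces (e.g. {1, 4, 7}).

{13, 37, 59}

76: miss, frames [76]
59: miss, frames [76, 59]
37: miss, frames [76, 59, 37]
39: miss, evict 76, frames [59, 37, 39]
59: hit
67: miss, evict 59, frames [37, 39, 67]
39: hit
76: miss, evict 37, frames [39, 67, 76]
37: miss, evict 39, frames [67, 76, 37]
13: miss, evict 67, frames [76, 37, 13]
59: miss, evict 76, frames [37, 13, 59]
13: hit
37: hit
13: hit
37: hit
59: hit
37: hit
13: hit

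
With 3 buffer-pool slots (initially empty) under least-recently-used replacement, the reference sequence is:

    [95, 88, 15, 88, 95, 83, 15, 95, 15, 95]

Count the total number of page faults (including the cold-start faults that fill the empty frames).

5

95: fault, frames (95)
88: fault, frames (95 88)
15: fault, frames (95 88 15)
88: hit
95: hit
83: fault, evict 15, frames (88 95 83)
15: fault, evict 88, frames (95 83 15)
95: hit
15: hit
95: hit
Page faults: 5.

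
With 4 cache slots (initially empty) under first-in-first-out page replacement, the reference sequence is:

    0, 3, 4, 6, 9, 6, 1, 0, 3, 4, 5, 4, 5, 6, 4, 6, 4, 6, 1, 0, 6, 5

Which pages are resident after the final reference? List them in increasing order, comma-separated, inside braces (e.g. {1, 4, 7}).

0 → miss, frames {0}
3 → miss, frames {0,3}
4 → miss, frames {0,3,4}
6 → miss, frames {0,3,4,6}
9 → miss, evict 0, frames {3,4,6,9}
6 → hit
1 → miss, evict 3, frames {4,6,9,1}
0 → miss, evict 4, frames {6,9,1,0}
3 → miss, evict 6, frames {9,1,0,3}
4 → miss, evict 9, frames {1,0,3,4}
5 → miss, evict 1, frames {0,3,4,5}
4 → hit
5 → hit
6 → miss, evict 0, frames {3,4,5,6}
4 → hit
6 → hit
4 → hit
6 → hit
1 → miss, evict 3, frames {4,5,6,1}
0 → miss, evict 4, frames {5,6,1,0}
6 → hit
5 → hit

{0, 1, 5, 6}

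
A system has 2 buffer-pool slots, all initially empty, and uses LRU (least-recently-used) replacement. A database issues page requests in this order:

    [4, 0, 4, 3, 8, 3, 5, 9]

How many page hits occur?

2

4 → miss, frames [4]
0 → miss, frames [4, 0]
4 → hit
3 → miss, evict 0, frames [4, 3]
8 → miss, evict 4, frames [3, 8]
3 → hit
5 → miss, evict 8, frames [3, 5]
9 → miss, evict 3, frames [5, 9]
Hits: 2.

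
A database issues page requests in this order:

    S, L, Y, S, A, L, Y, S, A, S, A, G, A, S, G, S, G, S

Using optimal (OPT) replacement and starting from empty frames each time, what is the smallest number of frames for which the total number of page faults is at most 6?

3

f=1: 18 faults
f=2: 9 faults
f=3: 6 faults
f=4: 5 faults
f=5: 5 faults
Smallest f with faults ≤ 6 is 3.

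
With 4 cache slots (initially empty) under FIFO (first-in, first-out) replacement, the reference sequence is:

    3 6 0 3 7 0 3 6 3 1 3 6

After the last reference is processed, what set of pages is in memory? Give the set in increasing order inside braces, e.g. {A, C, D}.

{1, 3, 6, 7}

3 → miss, frames [3]
6 → miss, frames [3, 6]
0 → miss, frames [3, 6, 0]
3 → hit
7 → miss, frames [3, 6, 0, 7]
0 → hit
3 → hit
6 → hit
3 → hit
1 → miss, evict 3, frames [6, 0, 7, 1]
3 → miss, evict 6, frames [0, 7, 1, 3]
6 → miss, evict 0, frames [7, 1, 3, 6]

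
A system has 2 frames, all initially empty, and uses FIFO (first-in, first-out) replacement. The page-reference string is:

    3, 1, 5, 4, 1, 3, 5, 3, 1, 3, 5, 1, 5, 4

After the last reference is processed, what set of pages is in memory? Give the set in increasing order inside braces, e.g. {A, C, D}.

{1, 4}

3: miss, frames [3]
1: miss, frames [3, 1]
5: miss, evict 3, frames [1, 5]
4: miss, evict 1, frames [5, 4]
1: miss, evict 5, frames [4, 1]
3: miss, evict 4, frames [1, 3]
5: miss, evict 1, frames [3, 5]
3: hit
1: miss, evict 3, frames [5, 1]
3: miss, evict 5, frames [1, 3]
5: miss, evict 1, frames [3, 5]
1: miss, evict 3, frames [5, 1]
5: hit
4: miss, evict 5, frames [1, 4]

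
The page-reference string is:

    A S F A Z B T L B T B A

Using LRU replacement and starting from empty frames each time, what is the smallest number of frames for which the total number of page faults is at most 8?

3

f=1: 12 faults
f=2: 11 faults
f=3: 8 faults
f=4: 8 faults
f=5: 7 faults
f=6: 7 faults
f=7: 7 faults
Smallest f with faults ≤ 8 is 3.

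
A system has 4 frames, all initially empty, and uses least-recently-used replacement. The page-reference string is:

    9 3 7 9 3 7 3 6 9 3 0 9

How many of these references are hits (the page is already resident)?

9 → miss, frames {9}
3 → miss, frames {9,3}
7 → miss, frames {9,3,7}
9 → hit
3 → hit
7 → hit
3 → hit
6 → miss, frames {9,7,3,6}
9 → hit
3 → hit
0 → miss, evict 7, frames {6,9,3,0}
9 → hit
Hits: 7.

7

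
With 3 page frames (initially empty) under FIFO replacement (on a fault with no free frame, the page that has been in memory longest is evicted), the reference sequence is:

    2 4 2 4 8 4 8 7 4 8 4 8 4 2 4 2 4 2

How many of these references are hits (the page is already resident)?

2 -> fault, frames [2]
4 -> fault, frames [2, 4]
2 -> hit
4 -> hit
8 -> fault, frames [2, 4, 8]
4 -> hit
8 -> hit
7 -> fault, evict 2, frames [4, 8, 7]
4 -> hit
8 -> hit
4 -> hit
8 -> hit
4 -> hit
2 -> fault, evict 4, frames [8, 7, 2]
4 -> fault, evict 8, frames [7, 2, 4]
2 -> hit
4 -> hit
2 -> hit
Hits: 12.

12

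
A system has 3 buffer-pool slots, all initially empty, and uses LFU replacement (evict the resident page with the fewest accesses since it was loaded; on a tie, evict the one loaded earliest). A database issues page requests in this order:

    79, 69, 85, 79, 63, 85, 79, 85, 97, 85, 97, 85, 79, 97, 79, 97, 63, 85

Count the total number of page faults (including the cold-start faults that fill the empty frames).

6

79 → miss, frames [79]
69 → miss, frames [79, 69]
85 → miss, frames [79, 69, 85]
79 → hit
63 → miss, evict 69, frames [79, 85, 63]
85 → hit
79 → hit
85 → hit
97 → miss, evict 63, frames [79, 85, 97]
85 → hit
97 → hit
85 → hit
79 → hit
97 → hit
79 → hit
97 → hit
63 → miss, evict 97, frames [79, 85, 63]
85 → hit
Page faults: 6.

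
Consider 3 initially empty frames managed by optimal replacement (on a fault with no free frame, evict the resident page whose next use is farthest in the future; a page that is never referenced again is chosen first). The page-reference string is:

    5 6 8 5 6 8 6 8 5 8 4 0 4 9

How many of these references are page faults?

5 → fault, frames {5}
6 → fault, frames {5,6}
8 → fault, frames {5,6,8}
5 → hit
6 → hit
8 → hit
6 → hit
8 → hit
5 → hit
8 → hit
4 → fault, evict 8, frames {5,6,4}
0 → fault, evict 6, frames {5,4,0}
4 → hit
9 → fault, evict 0, frames {5,4,9}
Page faults: 6.

6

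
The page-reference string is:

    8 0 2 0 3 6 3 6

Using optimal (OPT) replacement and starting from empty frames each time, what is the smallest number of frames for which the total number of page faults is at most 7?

2

f=1: 8 faults
f=2: 5 faults
f=3: 5 faults
f=4: 5 faults
f=5: 5 faults
Smallest f with faults ≤ 7 is 2.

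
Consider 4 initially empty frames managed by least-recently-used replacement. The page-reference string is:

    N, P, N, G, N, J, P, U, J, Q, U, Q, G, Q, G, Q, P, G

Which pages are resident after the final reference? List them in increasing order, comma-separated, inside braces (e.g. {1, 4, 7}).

{G, P, Q, U}

N: miss, frames [N]
P: miss, frames [N, P]
N: hit
G: miss, frames [P, N, G]
N: hit
J: miss, frames [P, G, N, J]
P: hit
U: miss, evict G, frames [N, J, P, U]
J: hit
Q: miss, evict N, frames [P, U, J, Q]
U: hit
Q: hit
G: miss, evict P, frames [J, U, Q, G]
Q: hit
G: hit
Q: hit
P: miss, evict J, frames [U, G, Q, P]
G: hit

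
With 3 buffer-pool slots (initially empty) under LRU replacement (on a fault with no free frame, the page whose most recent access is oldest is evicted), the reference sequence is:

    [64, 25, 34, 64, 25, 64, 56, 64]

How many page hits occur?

64: miss, frames (64)
25: miss, frames (64 25)
34: miss, frames (64 25 34)
64: hit
25: hit
64: hit
56: miss, evict 34, frames (25 64 56)
64: hit
Hits: 4.

4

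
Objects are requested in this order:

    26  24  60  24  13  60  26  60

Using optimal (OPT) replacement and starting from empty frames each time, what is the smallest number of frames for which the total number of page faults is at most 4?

3

f=1: 8 faults
f=2: 5 faults
f=3: 4 faults
f=4: 4 faults
Smallest f with faults ≤ 4 is 3.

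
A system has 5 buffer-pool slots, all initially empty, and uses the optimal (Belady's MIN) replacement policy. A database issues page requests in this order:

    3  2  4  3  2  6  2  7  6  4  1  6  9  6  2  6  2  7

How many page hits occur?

11

3 → miss, frames (3)
2 → miss, frames (3 2)
4 → miss, frames (3 2 4)
3 → hit
2 → hit
6 → miss, frames (3 2 4 6)
2 → hit
7 → miss, frames (3 2 4 6 7)
6 → hit
4 → hit
1 → miss, evict 4, frames (3 2 6 7 1)
6 → hit
9 → miss, evict 1, frames (3 2 6 7 9)
6 → hit
2 → hit
6 → hit
2 → hit
7 → hit
Hits: 11.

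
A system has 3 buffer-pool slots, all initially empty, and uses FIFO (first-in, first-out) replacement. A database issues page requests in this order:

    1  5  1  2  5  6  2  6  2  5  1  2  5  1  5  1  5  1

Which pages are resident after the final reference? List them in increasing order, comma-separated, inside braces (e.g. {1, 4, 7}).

{1, 5, 6}

1 → miss, frames [1]
5 → miss, frames [1, 5]
1 → hit
2 → miss, frames [1, 5, 2]
5 → hit
6 → miss, evict 1, frames [5, 2, 6]
2 → hit
6 → hit
2 → hit
5 → hit
1 → miss, evict 5, frames [2, 6, 1]
2 → hit
5 → miss, evict 2, frames [6, 1, 5]
1 → hit
5 → hit
1 → hit
5 → hit
1 → hit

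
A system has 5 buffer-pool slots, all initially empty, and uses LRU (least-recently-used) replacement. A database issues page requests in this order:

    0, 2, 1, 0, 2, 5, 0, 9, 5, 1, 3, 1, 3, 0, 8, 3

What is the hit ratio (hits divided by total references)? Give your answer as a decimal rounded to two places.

0 → fault, frames {0}
2 → fault, frames {0,2}
1 → fault, frames {0,2,1}
0 → hit
2 → hit
5 → fault, frames {1,0,2,5}
0 → hit
9 → fault, frames {1,2,5,0,9}
5 → hit
1 → hit
3 → fault, evict 2, frames {0,9,5,1,3}
1 → hit
3 → hit
0 → hit
8 → fault, evict 9, frames {5,1,3,0,8}
3 → hit
Hits: 9 of 16 references → 9/16 = 0.5625.

0.56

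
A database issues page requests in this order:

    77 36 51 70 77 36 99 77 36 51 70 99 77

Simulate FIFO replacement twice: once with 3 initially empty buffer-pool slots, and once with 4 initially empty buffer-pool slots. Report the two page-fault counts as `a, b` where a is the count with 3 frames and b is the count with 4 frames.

10, 11

3 frames: F F F F F F F . . F F . F → 10 faults.
4 frames: F F F F . . F F F F F F F → 11 faults.
11 > 10: adding a frame increased faults — Belady's anomaly.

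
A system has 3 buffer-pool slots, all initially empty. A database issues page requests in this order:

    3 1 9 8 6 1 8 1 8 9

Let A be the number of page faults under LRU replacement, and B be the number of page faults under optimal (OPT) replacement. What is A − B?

1

Under LRU: F F F F F F . . . F → 7 faults.
Under OPT: F F F F F . . . . F → 6 faults.
A − B = 7 − 6 = 1.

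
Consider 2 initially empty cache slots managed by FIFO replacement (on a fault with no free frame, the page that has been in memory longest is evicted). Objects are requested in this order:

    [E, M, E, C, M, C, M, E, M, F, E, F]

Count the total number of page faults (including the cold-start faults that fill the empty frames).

7

E: miss, frames {E}
M: miss, frames {E,M}
E: hit
C: miss, evict E, frames {M,C}
M: hit
C: hit
M: hit
E: miss, evict M, frames {C,E}
M: miss, evict C, frames {E,M}
F: miss, evict E, frames {M,F}
E: miss, evict M, frames {F,E}
F: hit
Page faults: 7.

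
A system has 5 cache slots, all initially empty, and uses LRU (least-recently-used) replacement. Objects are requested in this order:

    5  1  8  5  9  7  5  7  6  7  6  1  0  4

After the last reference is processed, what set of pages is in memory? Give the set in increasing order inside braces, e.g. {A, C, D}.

{0, 1, 4, 6, 7}

5: fault, frames {5}
1: fault, frames {5,1}
8: fault, frames {5,1,8}
5: hit
9: fault, frames {1,8,5,9}
7: fault, frames {1,8,5,9,7}
5: hit
7: hit
6: fault, evict 1, frames {8,9,5,7,6}
7: hit
6: hit
1: fault, evict 8, frames {9,5,7,6,1}
0: fault, evict 9, frames {5,7,6,1,0}
4: fault, evict 5, frames {7,6,1,0,4}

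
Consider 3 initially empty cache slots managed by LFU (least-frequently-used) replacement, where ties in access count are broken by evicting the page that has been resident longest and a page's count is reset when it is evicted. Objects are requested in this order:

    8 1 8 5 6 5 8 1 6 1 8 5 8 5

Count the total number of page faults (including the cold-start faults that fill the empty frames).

8: fault, frames [8]
1: fault, frames [8, 1]
8: hit
5: fault, frames [8, 1, 5]
6: fault, evict 1, frames [8, 5, 6]
5: hit
8: hit
1: fault, evict 6, frames [8, 5, 1]
6: fault, evict 1, frames [8, 5, 6]
1: fault, evict 6, frames [8, 5, 1]
8: hit
5: hit
8: hit
5: hit
Page faults: 7.

7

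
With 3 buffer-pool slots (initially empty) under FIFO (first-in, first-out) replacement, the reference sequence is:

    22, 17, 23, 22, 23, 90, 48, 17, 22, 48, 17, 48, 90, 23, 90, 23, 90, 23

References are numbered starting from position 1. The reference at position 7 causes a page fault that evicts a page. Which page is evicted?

17

pos 1: 22: miss, frames (22)
pos 2: 17: miss, frames (22 17)
pos 3: 23: miss, frames (22 17 23)
pos 4: 22: hit
pos 5: 23: hit
pos 6: 90: miss, evict 22, frames (17 23 90)
pos 7: 48: miss, evict 17, frames (23 90 48)
At position 7, page 17 is evicted.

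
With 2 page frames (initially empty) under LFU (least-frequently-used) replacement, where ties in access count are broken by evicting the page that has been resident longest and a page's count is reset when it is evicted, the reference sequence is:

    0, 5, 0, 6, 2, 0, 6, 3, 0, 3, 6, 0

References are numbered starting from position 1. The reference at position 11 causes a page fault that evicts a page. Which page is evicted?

3

pos 1: 0: miss, frames {0}
pos 2: 5: miss, frames {0,5}
pos 3: 0: hit
pos 4: 6: miss, evict 5, frames {0,6}
pos 5: 2: miss, evict 6, frames {0,2}
pos 6: 0: hit
pos 7: 6: miss, evict 2, frames {0,6}
pos 8: 3: miss, evict 6, frames {0,3}
pos 9: 0: hit
pos 10: 3: hit
pos 11: 6: miss, evict 3, frames {0,6}
At position 11, page 3 is evicted.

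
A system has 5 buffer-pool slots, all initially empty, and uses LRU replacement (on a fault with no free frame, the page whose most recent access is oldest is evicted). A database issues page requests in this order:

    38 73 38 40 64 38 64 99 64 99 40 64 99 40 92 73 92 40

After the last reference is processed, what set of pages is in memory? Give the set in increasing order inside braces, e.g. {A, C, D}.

38 -> miss, frames [38]
73 -> miss, frames [38, 73]
38 -> hit
40 -> miss, frames [73, 38, 40]
64 -> miss, frames [73, 38, 40, 64]
38 -> hit
64 -> hit
99 -> miss, frames [73, 40, 38, 64, 99]
64 -> hit
99 -> hit
40 -> hit
64 -> hit
99 -> hit
40 -> hit
92 -> miss, evict 73, frames [38, 64, 99, 40, 92]
73 -> miss, evict 38, frames [64, 99, 40, 92, 73]
92 -> hit
40 -> hit

{40, 64, 73, 92, 99}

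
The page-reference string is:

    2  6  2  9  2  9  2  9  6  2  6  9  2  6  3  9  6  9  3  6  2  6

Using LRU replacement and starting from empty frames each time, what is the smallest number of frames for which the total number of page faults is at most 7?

f=1: 22 faults
f=2: 14 faults
f=3: 6 faults
f=4: 4 faults
Smallest f with faults ≤ 7 is 3.

3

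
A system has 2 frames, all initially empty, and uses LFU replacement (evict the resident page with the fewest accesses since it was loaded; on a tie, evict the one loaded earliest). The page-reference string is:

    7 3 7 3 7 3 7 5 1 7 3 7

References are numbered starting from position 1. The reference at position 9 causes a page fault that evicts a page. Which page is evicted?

5

pos 1: 7 → miss, frames (7)
pos 2: 3 → miss, frames (7 3)
pos 3: 7 → hit
pos 4: 3 → hit
pos 5: 7 → hit
pos 6: 3 → hit
pos 7: 7 → hit
pos 8: 5 → miss, evict 3, frames (7 5)
pos 9: 1 → miss, evict 5, frames (7 1)
At position 9, page 5 is evicted.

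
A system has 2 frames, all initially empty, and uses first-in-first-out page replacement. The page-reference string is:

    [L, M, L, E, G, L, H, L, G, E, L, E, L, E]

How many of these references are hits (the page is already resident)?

L -> fault, frames [L]
M -> fault, frames [L, M]
L -> hit
E -> fault, evict L, frames [M, E]
G -> fault, evict M, frames [E, G]
L -> fault, evict E, frames [G, L]
H -> fault, evict G, frames [L, H]
L -> hit
G -> fault, evict L, frames [H, G]
E -> fault, evict H, frames [G, E]
L -> fault, evict G, frames [E, L]
E -> hit
L -> hit
E -> hit
Hits: 5.

5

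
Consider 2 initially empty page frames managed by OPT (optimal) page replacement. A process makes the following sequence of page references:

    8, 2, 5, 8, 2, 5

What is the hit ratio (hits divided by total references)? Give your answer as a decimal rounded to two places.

8: fault, frames (8)
2: fault, frames (8 2)
5: fault, evict 2, frames (8 5)
8: hit
2: fault, evict 8, frames (5 2)
5: hit
Hits: 2 of 6 references → 2/6 = 0.3333.

0.33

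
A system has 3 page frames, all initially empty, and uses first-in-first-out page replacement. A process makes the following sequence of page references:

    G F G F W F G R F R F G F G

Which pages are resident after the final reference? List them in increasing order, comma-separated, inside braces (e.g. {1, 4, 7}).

{F, G, R}

G → fault, frames [G]
F → fault, frames [G, F]
G → hit
F → hit
W → fault, frames [G, F, W]
F → hit
G → hit
R → fault, evict G, frames [F, W, R]
F → hit
R → hit
F → hit
G → fault, evict F, frames [W, R, G]
F → fault, evict W, frames [R, G, F]
G → hit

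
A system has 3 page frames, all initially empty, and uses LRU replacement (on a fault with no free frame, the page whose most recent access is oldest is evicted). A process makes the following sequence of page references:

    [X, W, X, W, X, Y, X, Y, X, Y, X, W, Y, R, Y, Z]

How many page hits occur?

11

X: fault, frames [X]
W: fault, frames [X, W]
X: hit
W: hit
X: hit
Y: fault, frames [W, X, Y]
X: hit
Y: hit
X: hit
Y: hit
X: hit
W: hit
Y: hit
R: fault, evict X, frames [W, Y, R]
Y: hit
Z: fault, evict W, frames [R, Y, Z]
Hits: 11.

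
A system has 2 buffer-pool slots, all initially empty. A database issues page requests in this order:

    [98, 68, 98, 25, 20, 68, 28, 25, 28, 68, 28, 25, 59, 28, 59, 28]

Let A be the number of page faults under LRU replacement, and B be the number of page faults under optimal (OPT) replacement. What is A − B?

2

Under LRU: F F . F F F F F . F . F F F . . → 11 faults.
Under OPT: F F . F F . F F . F . F F . . . → 9 faults.
A − B = 11 − 9 = 2.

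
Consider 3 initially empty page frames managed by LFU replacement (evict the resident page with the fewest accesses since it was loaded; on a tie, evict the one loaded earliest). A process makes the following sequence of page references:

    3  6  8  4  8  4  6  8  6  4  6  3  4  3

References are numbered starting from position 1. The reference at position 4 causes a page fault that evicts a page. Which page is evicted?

pos 1: 3 -> fault, frames (3)
pos 2: 6 -> fault, frames (3 6)
pos 3: 8 -> fault, frames (3 6 8)
pos 4: 4 -> fault, evict 3, frames (6 8 4)
At position 4, page 3 is evicted.

3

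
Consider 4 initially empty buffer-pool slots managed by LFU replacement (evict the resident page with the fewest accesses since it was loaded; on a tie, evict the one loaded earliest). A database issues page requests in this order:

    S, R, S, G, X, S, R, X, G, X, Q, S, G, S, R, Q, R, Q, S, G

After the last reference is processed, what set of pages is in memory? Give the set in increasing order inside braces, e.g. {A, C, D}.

{G, Q, S, X}

S -> fault, frames {S}
R -> fault, frames {S,R}
S -> hit
G -> fault, frames {S,R,G}
X -> fault, frames {S,R,G,X}
S -> hit
R -> hit
X -> hit
G -> hit
X -> hit
Q -> fault, evict R, frames {S,G,X,Q}
S -> hit
G -> hit
S -> hit
R -> fault, evict Q, frames {S,G,X,R}
Q -> fault, evict R, frames {S,G,X,Q}
R -> fault, evict Q, frames {S,G,X,R}
Q -> fault, evict R, frames {S,G,X,Q}
S -> hit
G -> hit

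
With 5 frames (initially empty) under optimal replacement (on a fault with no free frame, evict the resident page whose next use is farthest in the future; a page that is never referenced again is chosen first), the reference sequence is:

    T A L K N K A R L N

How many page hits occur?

4

T: miss, frames (T)
A: miss, frames (T A)
L: miss, frames (T A L)
K: miss, frames (T A L K)
N: miss, frames (T A L K N)
K: hit
A: hit
R: miss, evict K, frames (T A L N R)
L: hit
N: hit
Hits: 4.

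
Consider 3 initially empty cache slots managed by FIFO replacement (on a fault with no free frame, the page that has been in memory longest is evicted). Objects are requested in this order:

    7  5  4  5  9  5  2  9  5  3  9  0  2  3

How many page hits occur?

7: fault, frames (7)
5: fault, frames (7 5)
4: fault, frames (7 5 4)
5: hit
9: fault, evict 7, frames (5 4 9)
5: hit
2: fault, evict 5, frames (4 9 2)
9: hit
5: fault, evict 4, frames (9 2 5)
3: fault, evict 9, frames (2 5 3)
9: fault, evict 2, frames (5 3 9)
0: fault, evict 5, frames (3 9 0)
2: fault, evict 3, frames (9 0 2)
3: fault, evict 9, frames (0 2 3)
Hits: 3.

3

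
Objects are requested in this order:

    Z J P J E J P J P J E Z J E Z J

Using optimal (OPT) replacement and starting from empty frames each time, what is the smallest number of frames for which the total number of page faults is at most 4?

4

f=1: 16 faults
f=2: 9 faults
f=3: 5 faults
f=4: 4 faults
Smallest f with faults ≤ 4 is 4.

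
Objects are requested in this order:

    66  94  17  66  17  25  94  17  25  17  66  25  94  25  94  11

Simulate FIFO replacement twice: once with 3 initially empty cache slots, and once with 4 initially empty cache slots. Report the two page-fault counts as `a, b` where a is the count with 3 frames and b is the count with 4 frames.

3 frames: F F F . . F . . . . F . F . . F → 7 faults.
4 frames: F F F . . F . . . . . . . . . F → 5 faults.
5 < 7: adding a frame reduced faults, as is typical.

7, 5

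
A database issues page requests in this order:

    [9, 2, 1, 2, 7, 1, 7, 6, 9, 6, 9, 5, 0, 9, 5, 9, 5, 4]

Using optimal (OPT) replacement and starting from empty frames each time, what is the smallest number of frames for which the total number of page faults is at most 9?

3

f=1: 18 faults
f=2: 10 faults
f=3: 8 faults
f=4: 8 faults
f=5: 8 faults
f=6: 8 faults
f=7: 8 faults
f=8: 8 faults
Smallest f with faults ≤ 9 is 3.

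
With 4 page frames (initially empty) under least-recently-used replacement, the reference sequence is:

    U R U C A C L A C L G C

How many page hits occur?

6

U: miss, frames [U]
R: miss, frames [U, R]
U: hit
C: miss, frames [R, U, C]
A: miss, frames [R, U, C, A]
C: hit
L: miss, evict R, frames [U, A, C, L]
A: hit
C: hit
L: hit
G: miss, evict U, frames [A, C, L, G]
C: hit
Hits: 6.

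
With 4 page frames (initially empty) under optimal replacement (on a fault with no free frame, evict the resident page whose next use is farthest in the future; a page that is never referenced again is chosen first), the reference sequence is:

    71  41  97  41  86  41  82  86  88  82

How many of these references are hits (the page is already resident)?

4

71: fault, frames [71]
41: fault, frames [71, 41]
97: fault, frames [71, 41, 97]
41: hit
86: fault, frames [71, 41, 97, 86]
41: hit
82: fault, evict 97, frames [71, 41, 86, 82]
86: hit
88: fault, evict 86, frames [71, 41, 82, 88]
82: hit
Hits: 4.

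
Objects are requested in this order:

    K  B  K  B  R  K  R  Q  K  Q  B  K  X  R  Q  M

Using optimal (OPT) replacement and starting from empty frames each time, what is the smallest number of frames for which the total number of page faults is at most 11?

f=1: 16 faults
f=2: 9 faults
f=3: 7 faults
f=4: 6 faults
f=5: 6 faults
f=6: 6 faults
Smallest f with faults ≤ 11 is 2.

2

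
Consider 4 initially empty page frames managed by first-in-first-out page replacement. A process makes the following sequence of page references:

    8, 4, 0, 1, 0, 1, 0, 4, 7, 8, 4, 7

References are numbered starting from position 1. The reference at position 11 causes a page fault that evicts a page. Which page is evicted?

pos 1: 8 → miss, frames [8]
pos 2: 4 → miss, frames [8, 4]
pos 3: 0 → miss, frames [8, 4, 0]
pos 4: 1 → miss, frames [8, 4, 0, 1]
pos 5: 0 → hit
pos 6: 1 → hit
pos 7: 0 → hit
pos 8: 4 → hit
pos 9: 7 → miss, evict 8, frames [4, 0, 1, 7]
pos 10: 8 → miss, evict 4, frames [0, 1, 7, 8]
pos 11: 4 → miss, evict 0, frames [1, 7, 8, 4]
At position 11, page 0 is evicted.

0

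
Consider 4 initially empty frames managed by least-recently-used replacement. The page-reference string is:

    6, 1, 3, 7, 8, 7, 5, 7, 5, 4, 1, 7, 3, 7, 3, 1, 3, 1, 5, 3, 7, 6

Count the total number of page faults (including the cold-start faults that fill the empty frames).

6: fault, frames [6]
1: fault, frames [6, 1]
3: fault, frames [6, 1, 3]
7: fault, frames [6, 1, 3, 7]
8: fault, evict 6, frames [1, 3, 7, 8]
7: hit
5: fault, evict 1, frames [3, 8, 7, 5]
7: hit
5: hit
4: fault, evict 3, frames [8, 7, 5, 4]
1: fault, evict 8, frames [7, 5, 4, 1]
7: hit
3: fault, evict 5, frames [4, 1, 7, 3]
7: hit
3: hit
1: hit
3: hit
1: hit
5: fault, evict 4, frames [7, 3, 1, 5]
3: hit
7: hit
6: fault, evict 1, frames [5, 3, 7, 6]
Page faults: 11.

11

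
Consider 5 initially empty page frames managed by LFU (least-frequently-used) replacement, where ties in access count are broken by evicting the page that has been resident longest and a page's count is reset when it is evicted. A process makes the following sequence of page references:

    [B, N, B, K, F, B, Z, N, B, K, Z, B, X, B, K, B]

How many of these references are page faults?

B -> fault, frames [B]
N -> fault, frames [B, N]
B -> hit
K -> fault, frames [B, N, K]
F -> fault, frames [B, N, K, F]
B -> hit
Z -> fault, frames [B, N, K, F, Z]
N -> hit
B -> hit
K -> hit
Z -> hit
B -> hit
X -> fault, evict F, frames [B, N, K, Z, X]
B -> hit
K -> hit
B -> hit
Page faults: 6.

6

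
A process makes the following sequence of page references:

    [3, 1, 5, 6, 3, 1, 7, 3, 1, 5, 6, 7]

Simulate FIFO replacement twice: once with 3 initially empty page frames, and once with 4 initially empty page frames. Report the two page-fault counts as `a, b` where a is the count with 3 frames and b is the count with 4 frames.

9, 10

3 frames: F F F F F F F . . F F . → 9 faults.
4 frames: F F F F . . F F F F F F → 10 faults.
10 > 9: adding a frame increased faults — Belady's anomaly.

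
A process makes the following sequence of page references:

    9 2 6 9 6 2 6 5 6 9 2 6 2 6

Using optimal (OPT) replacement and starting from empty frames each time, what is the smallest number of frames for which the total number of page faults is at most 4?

4

f=1: 14 faults
f=2: 7 faults
f=3: 5 faults
f=4: 4 faults
Smallest f with faults ≤ 4 is 4.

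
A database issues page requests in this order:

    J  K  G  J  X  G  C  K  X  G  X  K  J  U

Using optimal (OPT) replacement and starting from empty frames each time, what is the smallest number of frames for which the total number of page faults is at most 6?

5

f=1: 14 faults
f=2: 10 faults
f=3: 8 faults
f=4: 7 faults
f=5: 6 faults
f=6: 6 faults
Smallest f with faults ≤ 6 is 5.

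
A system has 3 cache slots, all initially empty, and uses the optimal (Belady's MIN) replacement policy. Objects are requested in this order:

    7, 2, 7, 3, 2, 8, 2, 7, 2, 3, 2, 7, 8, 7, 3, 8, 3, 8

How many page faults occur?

7 → fault, frames [7]
2 → fault, frames [7, 2]
7 → hit
3 → fault, frames [7, 2, 3]
2 → hit
8 → fault, evict 3, frames [7, 2, 8]
2 → hit
7 → hit
2 → hit
3 → fault, evict 8, frames [7, 2, 3]
2 → hit
7 → hit
8 → fault, evict 2, frames [7, 3, 8]
7 → hit
3 → hit
8 → hit
3 → hit
8 → hit
Page faults: 6.

6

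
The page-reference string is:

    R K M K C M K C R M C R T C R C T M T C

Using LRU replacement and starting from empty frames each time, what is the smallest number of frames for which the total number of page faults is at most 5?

f=1: 20 faults
f=2: 17 faults
f=3: 8 faults
f=4: 5 faults
f=5: 5 faults
Smallest f with faults ≤ 5 is 4.

4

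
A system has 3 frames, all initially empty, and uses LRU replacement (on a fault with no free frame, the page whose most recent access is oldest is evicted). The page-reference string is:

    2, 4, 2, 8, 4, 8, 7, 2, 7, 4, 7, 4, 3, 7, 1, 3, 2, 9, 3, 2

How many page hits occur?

10

2 → miss, frames (2)
4 → miss, frames (2 4)
2 → hit
8 → miss, frames (4 2 8)
4 → hit
8 → hit
7 → miss, evict 2, frames (4 8 7)
2 → miss, evict 4, frames (8 7 2)
7 → hit
4 → miss, evict 8, frames (2 7 4)
7 → hit
4 → hit
3 → miss, evict 2, frames (7 4 3)
7 → hit
1 → miss, evict 4, frames (3 7 1)
3 → hit
2 → miss, evict 7, frames (1 3 2)
9 → miss, evict 1, frames (3 2 9)
3 → hit
2 → hit
Hits: 10.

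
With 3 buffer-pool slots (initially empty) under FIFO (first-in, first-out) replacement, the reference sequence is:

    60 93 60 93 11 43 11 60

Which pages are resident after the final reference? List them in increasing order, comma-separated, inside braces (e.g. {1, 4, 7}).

60 -> miss, frames (60)
93 -> miss, frames (60 93)
60 -> hit
93 -> hit
11 -> miss, frames (60 93 11)
43 -> miss, evict 60, frames (93 11 43)
11 -> hit
60 -> miss, evict 93, frames (11 43 60)

{11, 43, 60}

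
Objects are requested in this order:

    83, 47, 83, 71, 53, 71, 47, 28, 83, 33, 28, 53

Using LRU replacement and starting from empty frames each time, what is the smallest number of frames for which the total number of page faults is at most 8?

4

f=1: 12 faults
f=2: 10 faults
f=3: 9 faults
f=4: 8 faults
f=5: 7 faults
f=6: 6 faults
Smallest f with faults ≤ 8 is 4.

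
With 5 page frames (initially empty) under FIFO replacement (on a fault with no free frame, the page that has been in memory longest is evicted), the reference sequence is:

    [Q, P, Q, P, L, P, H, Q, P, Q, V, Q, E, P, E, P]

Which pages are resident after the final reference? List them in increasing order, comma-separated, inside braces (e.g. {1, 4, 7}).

{E, H, L, P, V}

Q -> miss, frames {Q}
P -> miss, frames {Q,P}
Q -> hit
P -> hit
L -> miss, frames {Q,P,L}
P -> hit
H -> miss, frames {Q,P,L,H}
Q -> hit
P -> hit
Q -> hit
V -> miss, frames {Q,P,L,H,V}
Q -> hit
E -> miss, evict Q, frames {P,L,H,V,E}
P -> hit
E -> hit
P -> hit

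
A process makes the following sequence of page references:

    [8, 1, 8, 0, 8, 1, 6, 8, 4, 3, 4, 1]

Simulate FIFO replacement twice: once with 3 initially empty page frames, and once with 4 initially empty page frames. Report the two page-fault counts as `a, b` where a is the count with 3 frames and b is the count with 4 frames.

3 frames: F F . F . . F F F F . F → 8 faults.
4 frames: F F . F . . F . F F . F → 7 faults.
7 < 8: adding a frame reduced faults, as is typical.

8, 7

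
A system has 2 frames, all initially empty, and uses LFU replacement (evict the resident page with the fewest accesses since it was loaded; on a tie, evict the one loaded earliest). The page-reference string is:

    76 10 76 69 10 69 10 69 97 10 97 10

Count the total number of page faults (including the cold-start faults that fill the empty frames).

76: fault, frames [76]
10: fault, frames [76, 10]
76: hit
69: fault, evict 10, frames [76, 69]
10: fault, evict 69, frames [76, 10]
69: fault, evict 10, frames [76, 69]
10: fault, evict 69, frames [76, 10]
69: fault, evict 10, frames [76, 69]
97: fault, evict 69, frames [76, 97]
10: fault, evict 97, frames [76, 10]
97: fault, evict 10, frames [76, 97]
10: fault, evict 97, frames [76, 10]
Page faults: 11.

11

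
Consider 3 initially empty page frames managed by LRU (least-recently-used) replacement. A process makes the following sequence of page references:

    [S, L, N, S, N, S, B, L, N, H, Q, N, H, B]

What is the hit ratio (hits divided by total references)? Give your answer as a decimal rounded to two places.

S: miss, frames {S}
L: miss, frames {S,L}
N: miss, frames {S,L,N}
S: hit
N: hit
S: hit
B: miss, evict L, frames {N,S,B}
L: miss, evict N, frames {S,B,L}
N: miss, evict S, frames {B,L,N}
H: miss, evict B, frames {L,N,H}
Q: miss, evict L, frames {N,H,Q}
N: hit
H: hit
B: miss, evict Q, frames {N,H,B}
Hits: 5 of 14 references → 5/14 = 0.3571.

0.36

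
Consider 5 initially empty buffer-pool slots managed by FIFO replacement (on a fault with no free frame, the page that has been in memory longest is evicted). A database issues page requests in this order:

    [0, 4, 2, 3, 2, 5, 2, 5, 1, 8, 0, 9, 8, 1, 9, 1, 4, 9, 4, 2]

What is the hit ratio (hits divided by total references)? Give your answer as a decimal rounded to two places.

0.45

0: miss, frames {0}
4: miss, frames {0,4}
2: miss, frames {0,4,2}
3: miss, frames {0,4,2,3}
2: hit
5: miss, frames {0,4,2,3,5}
2: hit
5: hit
1: miss, evict 0, frames {4,2,3,5,1}
8: miss, evict 4, frames {2,3,5,1,8}
0: miss, evict 2, frames {3,5,1,8,0}
9: miss, evict 3, frames {5,1,8,0,9}
8: hit
1: hit
9: hit
1: hit
4: miss, evict 5, frames {1,8,0,9,4}
9: hit
4: hit
2: miss, evict 1, frames {8,0,9,4,2}
Hits: 9 of 20 references → 9/20 = 0.4500.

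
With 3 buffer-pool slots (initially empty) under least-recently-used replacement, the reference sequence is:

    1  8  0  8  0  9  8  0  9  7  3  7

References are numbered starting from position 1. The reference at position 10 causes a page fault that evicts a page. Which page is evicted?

8

pos 1: 1 → miss, frames (1)
pos 2: 8 → miss, frames (1 8)
pos 3: 0 → miss, frames (1 8 0)
pos 4: 8 → hit
pos 5: 0 → hit
pos 6: 9 → miss, evict 1, frames (8 0 9)
pos 7: 8 → hit
pos 8: 0 → hit
pos 9: 9 → hit
pos 10: 7 → miss, evict 8, frames (0 9 7)
At position 10, page 8 is evicted.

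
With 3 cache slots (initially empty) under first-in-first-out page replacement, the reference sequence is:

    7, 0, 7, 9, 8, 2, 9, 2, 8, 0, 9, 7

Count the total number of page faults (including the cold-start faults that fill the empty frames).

7 → miss, frames {7}
0 → miss, frames {7,0}
7 → hit
9 → miss, frames {7,0,9}
8 → miss, evict 7, frames {0,9,8}
2 → miss, evict 0, frames {9,8,2}
9 → hit
2 → hit
8 → hit
0 → miss, evict 9, frames {8,2,0}
9 → miss, evict 8, frames {2,0,9}
7 → miss, evict 2, frames {0,9,7}
Page faults: 8.

8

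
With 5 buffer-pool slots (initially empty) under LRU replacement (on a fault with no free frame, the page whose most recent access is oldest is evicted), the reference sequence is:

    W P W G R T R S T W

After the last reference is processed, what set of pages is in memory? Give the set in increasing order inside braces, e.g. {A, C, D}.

{G, R, S, T, W}

W -> miss, frames [W]
P -> miss, frames [W, P]
W -> hit
G -> miss, frames [P, W, G]
R -> miss, frames [P, W, G, R]
T -> miss, frames [P, W, G, R, T]
R -> hit
S -> miss, evict P, frames [W, G, T, R, S]
T -> hit
W -> hit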